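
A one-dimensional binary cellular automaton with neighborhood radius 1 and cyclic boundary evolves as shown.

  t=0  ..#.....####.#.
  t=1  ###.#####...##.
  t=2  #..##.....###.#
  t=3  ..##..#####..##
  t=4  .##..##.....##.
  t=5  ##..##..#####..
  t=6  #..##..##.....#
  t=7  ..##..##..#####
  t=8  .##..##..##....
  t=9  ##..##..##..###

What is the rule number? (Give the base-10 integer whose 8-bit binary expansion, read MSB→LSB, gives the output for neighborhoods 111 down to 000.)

47

  ### -> .   bit 7 = 0  t=0,i=9
  ##. -> .   bit 6 = 0  t=0,i=11
  #.# -> #   bit 5 = 1  t=0,i=12
  #.. -> .   bit 4 = 0  t=0,i=3
  .## -> #   bit 3 = 1  t=0,i=8
  .#. -> #   bit 2 = 1  t=0,i=2
  ..# -> #   bit 1 = 1  t=0,i=1
  ... -> #   bit 0 = 1  t=0,i=0
  bits 00101111 = 47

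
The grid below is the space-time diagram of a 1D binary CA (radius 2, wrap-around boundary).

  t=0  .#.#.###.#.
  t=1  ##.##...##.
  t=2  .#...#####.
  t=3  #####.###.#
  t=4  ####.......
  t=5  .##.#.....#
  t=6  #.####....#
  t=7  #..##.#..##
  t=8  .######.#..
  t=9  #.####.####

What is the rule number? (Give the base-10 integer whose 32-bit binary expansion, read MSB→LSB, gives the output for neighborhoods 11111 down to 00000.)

3342772600

  ##### -> #   bit 31 = 1  t=2,i=7
  ####. -> #   bit 30 = 1  t=2,i=8
  ###.# -> .   bit 29 = 0  t=0,i=7
  ###.. -> .   bit 28 = 0  t=2,i=9
  ##.## -> .   bit 27 = 0  t=1,i=2
  ##.#. -> #   bit 26 = 1  t=0,i=8
  ##..# -> #   bit 25 = 1  t=2,i=10
  ##... -> #   bit 24 = 1  t=1,i=5
  #.### -> .   bit 23 = 0  t=0,i=5
  #.##. -> .   bit 22 = 0  t=1,i=0
  #.#.# -> #   bit 21 = 1  t=0,i=3
  #.#.. -> #   bit 20 = 1  t=0,i=9
  #..## -> #   bit 19 = 1  t=7,i=2
  #..#. -> #   bit 18 = 1  t=0,i=0
  #...# -> #   bit 17 = 1  t=1,i=6
  #.... -> .   bit 16 = 0  t=4,i=5
  .#### -> #   bit 15 = 1  t=2,i=6
  .###. -> .   bit 14 = 0  t=0,i=6
  .##.# -> #   bit 13 = 1  t=1,i=1
  .##.. -> .   bit 12 = 0  t=1,i=4
  .#.## -> #   bit 11 = 1  t=0,i=4
  .#.#. -> .   bit 10 = 0  t=0,i=2
  .#..# -> .   bit 9 = 0  t=0,i=10
  .#... -> #   bit 8 = 1  t=2,i=2
  ..### -> .   bit 7 = 0  t=2,i=5
  ..##. -> #   bit 6 = 1  t=1,i=8
  ..#.# -> #   bit 5 = 1  t=0,i=1
  ..#.. -> #   bit 4 = 1  t=2,i=1
  ...## -> #   bit 3 = 1  t=1,i=7
  ...#. -> .   bit 2 = 0  t=5,i=9
  ....# -> .   bit 1 = 0  t=4,i=9
  ..... -> .   bit 0 = 0  t=4,i=6
  bits 11000111001111101010100101111000 = 3342772600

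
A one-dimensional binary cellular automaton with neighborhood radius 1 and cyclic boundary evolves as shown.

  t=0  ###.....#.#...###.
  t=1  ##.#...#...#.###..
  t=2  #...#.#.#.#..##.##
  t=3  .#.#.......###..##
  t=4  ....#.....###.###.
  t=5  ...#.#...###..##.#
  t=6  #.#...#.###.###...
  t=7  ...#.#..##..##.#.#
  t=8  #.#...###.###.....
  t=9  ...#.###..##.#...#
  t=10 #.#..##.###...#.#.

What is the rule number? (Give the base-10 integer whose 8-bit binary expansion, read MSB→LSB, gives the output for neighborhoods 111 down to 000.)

154

  [7] ### => #  t=0,i=1
  [6] ##. => .  t=0,i=2
  [5] #.# => .  t=0,i=9
  [4] #.. => #  t=0,i=3
  [3] .## => #  t=0,i=0
  [2] .#. => .  t=0,i=8
  [1] ..# => #  t=0,i=7
  [0] ... => .  t=0,i=4
  bits 10011010 = 154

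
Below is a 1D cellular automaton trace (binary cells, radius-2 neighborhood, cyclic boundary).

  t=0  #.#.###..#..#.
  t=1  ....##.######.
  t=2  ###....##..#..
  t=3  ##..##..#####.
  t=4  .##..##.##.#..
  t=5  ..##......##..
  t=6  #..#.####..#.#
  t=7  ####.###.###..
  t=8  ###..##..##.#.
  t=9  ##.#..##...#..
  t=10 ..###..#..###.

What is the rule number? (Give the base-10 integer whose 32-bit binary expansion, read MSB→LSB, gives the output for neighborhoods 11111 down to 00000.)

  #####|.  b31=0 t=1,i=9
  ####.|#  b30=1 t=1,i=11
  ###.#|.  b29=0 t=3,i=12
  ###..|.  b28=0 t=0,i=6
  ##.##|.  b27=0 t=1,i=6
  ##.#.|#  b26=1 t=4,i=10
  ##..#|#  b25=1 t=0,i=7
  ##...|.  b24=0 t=1,i=13
  #.###|#  b23=1 t=0,i=4
  #.##.|.  b22=0 t=3,i=0
  #.#.#|.  b21=0 t=0,i=0
  #.#..|#  b20=1 t=4,i=11
  #..##|.  b19=0 t=2,i=13
  #..#.|#  b18=1 t=0,i=8
  #...#|.  b17=0 t=4,i=13
  #....|#  b16=1 t=1,i=0
  .####|#  b15=1 t=1,i=8
  .###.|#  b14=1 t=0,i=5
  .##.#|.  b13=0 t=1,i=5
  .##..|#  b12=1 t=2,i=8
  .#.##|.  b11=0 t=0,i=3
  .#.#.|.  b10=0 t=0,i=1
  .#..#|#  b9=1 t=0,i=10
  .#...|.  b8=0 t=4,i=12
  ..###|#  b7=1 t=2,i=0
  ..##.|.  b6=0 t=1,i=4
  ..#.#|#  b5=1 t=0,i=12
  ..#..|#  b4=1 t=0,i=9
  ...##|.  b3=0 t=1,i=3
  ...#.|#  b2=1 t=9,i=10
  ....#|#  b1=1 t=1,i=2
  .....|#  b0=1 t=1,i=1
  bits 01000110100101011101001010110111 = 1184223927

1184223927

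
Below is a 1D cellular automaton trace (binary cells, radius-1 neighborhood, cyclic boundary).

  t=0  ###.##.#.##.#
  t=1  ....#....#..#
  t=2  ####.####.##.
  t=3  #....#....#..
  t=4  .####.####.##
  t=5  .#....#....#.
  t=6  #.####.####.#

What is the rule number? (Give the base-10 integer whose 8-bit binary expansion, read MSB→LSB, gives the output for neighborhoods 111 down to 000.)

  ### -> .   bit 7 = 0  t=0,i=0
  ##. -> .   bit 6 = 0  t=0,i=2
  #.# -> .   bit 5 = 0  t=0,i=3
  #.. -> #   bit 4 = 1  t=1,i=0
  .## -> #   bit 3 = 1  t=0,i=4
  .#. -> .   bit 2 = 0  t=0,i=7
  ..# -> #   bit 1 = 1  t=1,i=3
  ... -> #   bit 0 = 1  t=1,i=1
  bits 00011011 = 27

27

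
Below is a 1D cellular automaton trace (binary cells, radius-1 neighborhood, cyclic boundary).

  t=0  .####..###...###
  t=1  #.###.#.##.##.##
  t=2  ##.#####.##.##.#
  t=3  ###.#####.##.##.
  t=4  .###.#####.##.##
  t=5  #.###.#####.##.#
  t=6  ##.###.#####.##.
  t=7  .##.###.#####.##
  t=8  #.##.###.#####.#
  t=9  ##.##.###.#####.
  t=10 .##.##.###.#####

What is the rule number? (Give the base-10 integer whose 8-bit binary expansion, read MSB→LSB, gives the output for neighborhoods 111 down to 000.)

231

  ###|#  b7=1 t=0,i=2
  ##.|#  b6=1 t=0,i=4
  #.#|#  b5=1 t=0,i=0
  #..|.  b4=0 t=0,i=5
  .##|.  b3=0 t=0,i=1
  .#.|#  b2=1 t=1,i=6
  ..#|#  b1=1 t=0,i=6
  ...|#  b0=1 t=0,i=11
  bits 11100111 = 231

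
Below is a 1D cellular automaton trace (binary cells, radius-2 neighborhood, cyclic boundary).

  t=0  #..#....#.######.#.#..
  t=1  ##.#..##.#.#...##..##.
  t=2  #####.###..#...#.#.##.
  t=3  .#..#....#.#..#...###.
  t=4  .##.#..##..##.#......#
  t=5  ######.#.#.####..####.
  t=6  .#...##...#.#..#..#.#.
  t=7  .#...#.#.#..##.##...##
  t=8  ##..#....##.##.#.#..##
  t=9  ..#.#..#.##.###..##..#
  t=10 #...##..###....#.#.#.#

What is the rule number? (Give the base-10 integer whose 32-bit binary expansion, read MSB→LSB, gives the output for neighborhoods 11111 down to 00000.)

659597911

  nb #####: next=.  (t=0,i=12, bit31=0)
  nb ####.: next=.  (t=0,i=14, bit30=0)
  nb ###.#: next=#  (t=0,i=15, bit29=1)
  nb ###..: next=.  (t=2,i=8, bit28=0)
  nb ##.##: next=.  (t=1,i=21, bit27=0)
  nb ##.#.: next=#  (t=0,i=16, bit26=1)
  nb ##..#: next=#  (t=1,i=17, bit25=1)
  nb ##...: next=#  (t=6,i=7, bit24=1)
  nb #.###: next=.  (t=0,i=10, bit23=0)
  nb #.##.: next=#  (t=1,i=0, bit22=1)
  nb #.#.#: next=.  (t=0,i=17, bit21=0)
  nb #.#..: next=#  (t=0,i=19, bit20=1)
  nb #..##: next=.  (t=1,i=5, bit19=0)
  nb #..#.: next=.  (t=0,i=2, bit18=0)
  nb #...#: next=.  (t=1,i=13, bit17=0)
  nb #....: next=.  (t=0,i=5, bit16=0)
  nb .####: next=#  (t=0,i=11, bit15=1)
  nb .###.: next=.  (t=2,i=7, bit14=0)
  nb .##.#: next=#  (t=1,i=1, bit13=1)
  nb .##..: next=.  (t=1,i=16, bit12=0)
  nb .#.##: next=#  (t=0,i=9, bit11=1)
  nb .#.#.: next=.  (t=0,i=18, bit10=0)
  nb .#..#: next=#  (t=0,i=1, bit9=1)
  nb .#...: next=.  (t=0,i=4, bit8=0)
  nb ..###: next=.  (t=3,i=18, bit7=0)
  nb ..##.: next=#  (t=1,i=6, bit6=1)
  nb ..#.#: next=.  (t=0,i=8, bit5=0)
  nb ..#..: next=#  (t=0,i=0, bit4=1)
  nb ...##: next=.  (t=1,i=14, bit3=0)
  nb ...#.: next=#  (t=0,i=7, bit2=1)
  nb ....#: next=#  (t=0,i=6, bit1=1)
  nb .....: next=#  (t=4,i=17, bit0=1)
  bits 00100111010100001010101001010111 = 659597911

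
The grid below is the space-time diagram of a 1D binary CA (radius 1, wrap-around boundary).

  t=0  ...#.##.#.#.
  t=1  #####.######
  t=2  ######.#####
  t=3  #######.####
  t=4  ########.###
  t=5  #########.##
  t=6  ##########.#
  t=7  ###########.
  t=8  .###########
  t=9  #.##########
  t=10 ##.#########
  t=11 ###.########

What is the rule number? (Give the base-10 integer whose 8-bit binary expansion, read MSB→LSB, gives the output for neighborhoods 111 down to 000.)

247

  ### -> #   bit 7 = 1  t=1,i=0
  ##. -> #   bit 6 = 1  t=0,i=6
  #.# -> #   bit 5 = 1  t=0,i=4
  #.. -> #   bit 4 = 1  t=0,i=11
  .## -> .   bit 3 = 0  t=0,i=5
  .#. -> #   bit 2 = 1  t=0,i=3
  ..# -> #   bit 1 = 1  t=0,i=2
  ... -> #   bit 0 = 1  t=0,i=0
  bits 11110111 = 247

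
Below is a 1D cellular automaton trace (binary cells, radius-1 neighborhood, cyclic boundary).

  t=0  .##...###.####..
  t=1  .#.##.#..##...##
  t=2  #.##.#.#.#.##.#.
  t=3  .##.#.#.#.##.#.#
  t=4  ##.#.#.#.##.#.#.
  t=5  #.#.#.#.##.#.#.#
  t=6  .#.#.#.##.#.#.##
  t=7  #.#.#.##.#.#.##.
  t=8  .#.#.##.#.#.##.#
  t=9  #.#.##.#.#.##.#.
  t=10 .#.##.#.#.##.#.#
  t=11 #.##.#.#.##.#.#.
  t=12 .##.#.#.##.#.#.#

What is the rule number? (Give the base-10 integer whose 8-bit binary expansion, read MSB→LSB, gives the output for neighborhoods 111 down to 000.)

  nb ###: next=.  (t=0,i=7, bit7=0)
  nb ##.: next=.  (t=0,i=2, bit6=0)
  nb #.#: next=#  (t=0,i=9, bit5=1)
  nb #..: next=#  (t=0,i=3, bit4=1)
  nb .##: next=#  (t=0,i=1, bit3=1)
  nb .#.: next=.  (t=1,i=1, bit2=0)
  nb ..#: next=.  (t=0,i=0, bit1=0)
  nb ...: next=#  (t=0,i=4, bit0=1)
  bits 00111001 = 57

57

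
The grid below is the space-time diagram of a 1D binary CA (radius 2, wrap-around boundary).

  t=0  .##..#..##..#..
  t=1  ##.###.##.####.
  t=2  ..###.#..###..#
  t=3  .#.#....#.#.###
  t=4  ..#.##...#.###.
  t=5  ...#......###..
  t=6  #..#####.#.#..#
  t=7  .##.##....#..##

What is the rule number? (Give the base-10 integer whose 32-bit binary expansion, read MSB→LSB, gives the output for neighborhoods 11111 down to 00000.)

2324548953

  #####|#  b31=1 t=6,i=5
  ####.|.  b30=0 t=1,i=12
  ###.#|.  b29=0 t=1,i=5
  ###..|.  b28=0 t=2,i=11
  ##.##|#  b27=1 t=1,i=2
  ##.#.|.  b26=0 t=2,i=5
  ##..#|#  b25=1 t=0,i=3
  ##...|.  b24=0 t=4,i=6
  #.###|#  b23=1 t=1,i=3
  #.##.|.  b22=0 t=1,i=0
  #.#.#|.  b21=0 t=3,i=1
  #.#..|.  b20=0 t=2,i=6
  #..##|#  b19=1 t=0,i=7
  #..#.|#  b18=1 t=0,i=4
  #...#|.  b17=0 t=0,i=14
  #....|#  b16=1 t=3,i=5
  .####|#  b15=1 t=1,i=11
  .###.|#  b14=1 t=1,i=4
  .##.#|.  b13=0 t=1,i=1
  .##..|.  b12=0 t=0,i=2
  .#.##|#  b11=1 t=3,i=11
  .#.#.|#  b10=1 t=3,i=2
  .#..#|.  b9=0 t=0,i=6
  .#...|#  b8=1 t=0,i=13
  ..###|.  b7=0 t=2,i=2
  ..##.|#  b6=1 t=0,i=1
  ..#.#|.  b5=0 t=3,i=8
  ..#..|#  b4=1 t=0,i=5
  ...##|#  b3=1 t=0,i=0
  ...#.|.  b2=0 t=3,i=7
  ....#|.  b1=0 t=3,i=6
  .....|#  b0=1 t=5,i=0
  bits 10001010100011011100110101011001 = 2324548953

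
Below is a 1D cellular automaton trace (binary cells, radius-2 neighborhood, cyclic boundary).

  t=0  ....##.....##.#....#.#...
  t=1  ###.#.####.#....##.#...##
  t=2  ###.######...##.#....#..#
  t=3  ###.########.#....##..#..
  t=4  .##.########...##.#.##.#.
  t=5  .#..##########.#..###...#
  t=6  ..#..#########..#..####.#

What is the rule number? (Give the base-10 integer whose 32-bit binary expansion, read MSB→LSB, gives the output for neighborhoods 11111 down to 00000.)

  #####|#  b31=1 t=1,i=0
  ####.|#  b30=1 t=1,i=1
  ###.#|#  b29=1 t=1,i=2
  ###..|#  b28=1 t=2,i=9
  ##.##|.  b27=0 t=2,i=3
  ##.#.|.  b26=0 t=0,i=13
  ##..#|#  b25=1 t=3,i=20
  ##...|#  b24=1 t=0,i=6
  #.###|#  b23=1 t=1,i=6
  #.##.|#  b22=1 t=4,i=20
  #.#.#|#  b21=1 t=1,i=4
  #.#..|.  b20=0 t=0,i=14
  #..##|.  b19=0 t=2,i=23
  #..#.|#  b18=1 t=3,i=21
  #...#|#  b17=1 t=1,i=21
  #....|#  b16=1 t=0,i=7
  .####|#  b15=1 t=1,i=7
  .###.|#  b14=1 t=3,i=1
  .##.#|.  b13=0 t=0,i=12
  .##..|.  b12=0 t=0,i=5
  .#.##|#  b11=1 t=1,i=5
  .#.#.|.  b10=0 t=0,i=20
  .#..#|#  b9=1 t=2,i=22
  .#...|.  b8=0 t=0,i=15
  ..###|.  b7=0 t=1,i=23
  ..##.|#  b6=1 t=0,i=4
  ..#.#|#  b5=1 t=0,i=19
  ..#..|.  b4=0 t=2,i=21
  ...##|.  b3=0 t=0,i=3
  ...#.|.  b2=0 t=0,i=18
  ....#|#  b1=1 t=0,i=2
  .....|#  b0=1 t=0,i=0
  bits 11110011111001111100101001100011 = 4092054115

4092054115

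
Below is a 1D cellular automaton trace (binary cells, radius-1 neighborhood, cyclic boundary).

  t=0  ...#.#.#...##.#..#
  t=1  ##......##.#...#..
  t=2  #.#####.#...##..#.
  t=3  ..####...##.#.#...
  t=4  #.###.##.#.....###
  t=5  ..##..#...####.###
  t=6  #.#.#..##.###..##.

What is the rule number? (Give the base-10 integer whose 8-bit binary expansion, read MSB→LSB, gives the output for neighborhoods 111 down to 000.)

153

  nb ###: next=#  (t=2,i=3, bit7=1)
  nb ##.: next=.  (t=0,i=12, bit6=0)
  nb #.#: next=.  (t=0,i=4, bit5=0)
  nb #..: next=#  (t=0,i=0, bit4=1)
  nb .##: next=#  (t=0,i=11, bit3=1)
  nb .#.: next=.  (t=0,i=3, bit2=0)
  nb ..#: next=.  (t=0,i=2, bit1=0)
  nb ...: next=#  (t=0,i=1, bit0=1)
  bits 10011001 = 153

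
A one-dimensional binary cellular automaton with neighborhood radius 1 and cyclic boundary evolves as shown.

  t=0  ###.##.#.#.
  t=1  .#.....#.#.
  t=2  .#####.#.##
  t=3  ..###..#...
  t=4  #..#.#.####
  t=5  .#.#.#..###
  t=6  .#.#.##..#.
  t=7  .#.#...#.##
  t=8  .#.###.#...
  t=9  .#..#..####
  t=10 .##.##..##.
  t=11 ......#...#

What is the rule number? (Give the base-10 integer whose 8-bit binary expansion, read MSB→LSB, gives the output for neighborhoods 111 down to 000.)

  ### -> #   bit 7 = 1  t=0,i=1
  ##. -> .   bit 6 = 0  t=0,i=2
  #.# -> .   bit 5 = 0  t=0,i=3
  #.. -> #   bit 4 = 1  t=1,i=2
  .## -> .   bit 3 = 0  t=0,i=0
  .#. -> #   bit 2 = 1  t=0,i=7
  ..# -> .   bit 1 = 0  t=1,i=0
  ... -> #   bit 0 = 1  t=1,i=3
  bits 10010101 = 149

149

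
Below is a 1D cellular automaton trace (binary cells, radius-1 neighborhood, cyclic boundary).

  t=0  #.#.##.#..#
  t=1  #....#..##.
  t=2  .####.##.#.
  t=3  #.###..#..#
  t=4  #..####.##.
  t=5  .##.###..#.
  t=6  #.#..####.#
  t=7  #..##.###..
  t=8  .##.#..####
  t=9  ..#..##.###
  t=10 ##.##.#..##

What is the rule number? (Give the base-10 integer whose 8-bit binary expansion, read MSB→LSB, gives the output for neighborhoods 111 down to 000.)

211

  nb ###: next=#  (t=2,i=2, bit7=1)
  nb ##.: next=#  (t=0,i=0, bit6=1)
  nb #.#: next=.  (t=0,i=1, bit5=0)
  nb #..: next=#  (t=0,i=8, bit4=1)
  nb .##: next=.  (t=0,i=4, bit3=0)
  nb .#.: next=.  (t=0,i=2, bit2=0)
  nb ..#: next=#  (t=0,i=9, bit1=1)
  nb ...: next=#  (t=1,i=2, bit0=1)
  bits 11010011 = 211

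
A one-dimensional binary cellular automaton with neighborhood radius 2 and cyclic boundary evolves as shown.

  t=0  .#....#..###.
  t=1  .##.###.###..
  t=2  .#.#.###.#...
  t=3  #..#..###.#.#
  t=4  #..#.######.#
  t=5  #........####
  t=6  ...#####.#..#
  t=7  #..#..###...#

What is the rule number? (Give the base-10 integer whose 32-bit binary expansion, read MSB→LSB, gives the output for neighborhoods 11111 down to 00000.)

  #####|.  b31=0 t=4,i=7
  ####.|#  b30=1 t=4,i=9
  ###.#|#  b29=1 t=1,i=6
  ###..|.  b28=0 t=0,i=11
  ##.##|#  b27=1 t=1,i=3
  ##.#.|#  b26=1 t=2,i=8
  ##..#|.  b25=0 t=0,i=12
  ##...|.  b24=0 t=1,i=11
  #.###|.  b23=0 t=1,i=4
  #.##.|#  b22=1 t=3,i=12
  #.#.#|#  b21=1 t=2,i=3
  #.#..|.  b20=0 t=2,i=9
  #..##|#  b19=1 t=0,i=8
  #..#.|.  b18=0 t=0,i=0
  #...#|.  b17=0 t=1,i=12
  #....|.  b16=0 t=0,i=3
  .####|.  b15=0 t=4,i=6
  .###.|#  b14=1 t=0,i=10
  .##.#|.  b13=0 t=1,i=2
  .##..|#  b12=1 t=3,i=0
  .#.##|.  b11=0 t=2,i=4
  .#.#.|.  b10=0 t=2,i=2
  .#..#|.  b9=0 t=0,i=7
  .#...|#  b8=1 t=0,i=2
  ..###|#  b7=1 t=0,i=9
  ..##.|#  b6=1 t=1,i=1
  ..#.#|.  b5=0 t=2,i=1
  ..#..|#  b4=1 t=0,i=1
  ...##|.  b3=0 t=1,i=0
  ...#.|#  b2=1 t=0,i=5
  ....#|#  b1=1 t=0,i=4
  .....|#  b0=1 t=5,i=3
  bits 01101100011010000101000111010111 = 1818776023

1818776023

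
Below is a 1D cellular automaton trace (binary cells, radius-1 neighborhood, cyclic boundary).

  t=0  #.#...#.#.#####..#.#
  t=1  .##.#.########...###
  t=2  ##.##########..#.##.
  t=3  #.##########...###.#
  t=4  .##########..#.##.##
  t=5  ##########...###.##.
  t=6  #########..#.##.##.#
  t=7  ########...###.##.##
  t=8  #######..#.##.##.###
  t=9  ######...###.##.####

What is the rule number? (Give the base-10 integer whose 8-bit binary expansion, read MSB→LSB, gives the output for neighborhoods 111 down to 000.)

173

  nb ###: next=#  (t=0,i=11, bit7=1)
  nb ##.: next=.  (t=0,i=0, bit6=0)
  nb #.#: next=#  (t=0,i=1, bit5=1)
  nb #..: next=.  (t=0,i=3, bit4=0)
  nb .##: next=#  (t=0,i=10, bit3=1)
  nb .#.: next=#  (t=0,i=2, bit2=1)
  nb ..#: next=.  (t=0,i=5, bit1=0)
  nb ...: next=#  (t=0,i=4, bit0=1)
  bits 10101101 = 173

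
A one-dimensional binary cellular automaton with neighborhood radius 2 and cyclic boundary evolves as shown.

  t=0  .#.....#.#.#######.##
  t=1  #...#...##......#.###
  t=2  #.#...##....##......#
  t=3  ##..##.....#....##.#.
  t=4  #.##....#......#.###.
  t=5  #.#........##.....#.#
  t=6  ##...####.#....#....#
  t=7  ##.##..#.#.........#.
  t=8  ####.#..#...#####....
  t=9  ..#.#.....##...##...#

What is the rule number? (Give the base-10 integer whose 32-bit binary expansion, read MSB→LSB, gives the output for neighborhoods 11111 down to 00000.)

1584030729

  #####|.  b31=0 t=0,i=13
  ####.|#  b30=1 t=0,i=16
  ###.#|.  b29=0 t=0,i=17
  ###..|#  b28=1 t=1,i=0
  ##.##|#  b27=1 t=0,i=18
  ##.#.|#  b26=1 t=0,i=0
  ##..#|#  b25=1 t=3,i=2
  ##...|.  b24=0 t=1,i=1
  #.###|.  b23=0 t=0,i=11
  #.##.|#  b22=1 t=0,i=19
  #.#.#|#  b21=1 t=0,i=9
  #.#..|.  b20=0 t=0,i=1
  #..##|#  b19=1 t=3,i=3
  #..#.|.  b18=0 t=7,i=6
  #...#|#  b17=1 t=1,i=2
  #....|.  b16=0 t=0,i=3
  .####|.  b15=0 t=0,i=12
  .###.|#  b14=1 t=4,i=18
  .##.#|#  b13=1 t=0,i=20
  .##..|.  b12=0 t=1,i=9
  .#.##|.  b11=0 t=0,i=10
  .#.#.|#  b10=1 t=0,i=8
  .#..#|.  b9=0 t=8,i=6
  .#...|.  b8=0 t=0,i=2
  ..###|.  b7=0 t=6,i=5
  ..##.|.  b6=0 t=1,i=8
  ..#.#|.  b5=0 t=0,i=7
  ..#..|.  b4=0 t=1,i=4
  ...##|#  b3=1 t=1,i=7
  ...#.|.  b2=0 t=0,i=6
  ....#|.  b1=0 t=0,i=5
  .....|#  b0=1 t=0,i=4
  bits 01011110011010100110010000001001 = 1584030729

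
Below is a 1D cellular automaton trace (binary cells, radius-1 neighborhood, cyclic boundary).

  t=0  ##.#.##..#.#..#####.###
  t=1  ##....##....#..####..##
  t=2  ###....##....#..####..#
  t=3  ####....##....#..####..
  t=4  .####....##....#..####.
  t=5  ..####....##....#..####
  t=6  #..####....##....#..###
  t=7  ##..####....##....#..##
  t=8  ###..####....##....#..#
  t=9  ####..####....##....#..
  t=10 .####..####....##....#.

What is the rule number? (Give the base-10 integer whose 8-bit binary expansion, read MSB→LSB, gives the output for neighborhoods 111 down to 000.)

208

  [7] ### => #  t=0,i=0
  [6] ##. => #  t=0,i=1
  [5] #.# => .  t=0,i=2
  [4] #.. => #  t=0,i=7
  [3] .## => .  t=0,i=5
  [2] .#. => .  t=0,i=3
  [1] ..# => .  t=0,i=8
  [0] ... => .  t=1,i=3
  bits 11010000 = 208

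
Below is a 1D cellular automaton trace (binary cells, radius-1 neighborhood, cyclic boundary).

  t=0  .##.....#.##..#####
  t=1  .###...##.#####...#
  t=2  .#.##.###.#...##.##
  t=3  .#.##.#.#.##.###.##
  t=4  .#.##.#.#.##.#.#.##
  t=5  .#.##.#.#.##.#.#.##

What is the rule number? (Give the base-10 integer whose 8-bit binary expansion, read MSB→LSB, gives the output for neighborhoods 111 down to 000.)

  nb ###: next=.  (t=0,i=15, bit7=0)
  nb ##.: next=#  (t=0,i=2, bit6=1)
  nb #.#: next=.  (t=0,i=0, bit5=0)
  nb #..: next=#  (t=0,i=3, bit4=1)
  nb .##: next=#  (t=0,i=1, bit3=1)
  nb .#.: next=#  (t=0,i=8, bit2=1)
  nb ..#: next=#  (t=0,i=7, bit1=1)
  nb ...: next=.  (t=0,i=4, bit0=0)
  bits 01011110 = 94

94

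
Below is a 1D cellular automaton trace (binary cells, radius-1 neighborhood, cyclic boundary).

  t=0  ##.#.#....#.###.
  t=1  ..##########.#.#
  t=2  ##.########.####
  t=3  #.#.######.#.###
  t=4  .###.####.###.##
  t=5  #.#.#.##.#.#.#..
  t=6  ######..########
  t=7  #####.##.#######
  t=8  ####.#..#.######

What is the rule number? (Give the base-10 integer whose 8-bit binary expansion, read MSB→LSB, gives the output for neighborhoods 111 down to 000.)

  ###|#  b7=1 t=0,i=13
  ##.|.  b6=0 t=0,i=1
  #.#|#  b5=1 t=0,i=2
  #..|#  b4=1 t=0,i=6
  .##|.  b3=0 t=0,i=0
  .#.|#  b2=1 t=0,i=3
  ..#|#  b1=1 t=0,i=9
  ...|#  b0=1 t=0,i=7
  bits 10110111 = 183

183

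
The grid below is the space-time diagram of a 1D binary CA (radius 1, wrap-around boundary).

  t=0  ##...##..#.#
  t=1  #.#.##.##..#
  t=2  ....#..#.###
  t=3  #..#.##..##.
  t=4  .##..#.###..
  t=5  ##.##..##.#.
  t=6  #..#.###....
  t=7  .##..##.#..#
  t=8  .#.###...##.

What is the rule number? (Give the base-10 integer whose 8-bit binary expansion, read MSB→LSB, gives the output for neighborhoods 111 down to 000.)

154

  ###|#  b7=1 t=0,i=0
  ##.|.  b6=0 t=0,i=1
  #.#|.  b5=0 t=0,i=10
  #..|#  b4=1 t=0,i=2
  .##|#  b3=1 t=0,i=5
  .#.|.  b2=0 t=0,i=9
  ..#|#  b1=1 t=0,i=4
  ...|.  b0=0 t=0,i=3
  bits 10011010 = 154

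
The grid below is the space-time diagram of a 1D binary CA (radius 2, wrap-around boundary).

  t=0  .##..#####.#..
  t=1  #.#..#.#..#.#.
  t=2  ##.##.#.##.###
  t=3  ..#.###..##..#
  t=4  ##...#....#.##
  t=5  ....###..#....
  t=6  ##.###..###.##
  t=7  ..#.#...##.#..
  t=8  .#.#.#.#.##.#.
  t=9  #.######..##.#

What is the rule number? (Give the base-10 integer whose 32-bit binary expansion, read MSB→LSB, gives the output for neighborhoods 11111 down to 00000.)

  #####|#  b31=1 t=0,i=7
  ####.|.  b30=0 t=0,i=8
  ###.#|.  b29=0 t=0,i=9
  ###..|.  b28=0 t=3,i=6
  ##.##|#  b27=1 t=2,i=2
  ##.#.|#  b26=1 t=0,i=10
  ##..#|.  b25=0 t=0,i=3
  ##...|.  b24=0 t=4,i=2
  #.###|.  b23=0 t=2,i=11
  #.##.|.  b22=0 t=2,i=3
  #.#.#|#  b21=1 t=1,i=0
  #.#..|.  b20=0 t=0,i=11
  #..##|.  b19=0 t=0,i=4
  #..#.|#  b18=1 t=1,i=4
  #...#|.  b17=0 t=0,i=13
  #....|.  b16=0 t=4,i=7
  .####|.  b15=0 t=0,i=6
  .###.|#  b14=1 t=3,i=5
  .##.#|#  b13=1 t=2,i=4
  .##..|#  b12=1 t=0,i=2
  .#.##|.  b11=0 t=2,i=7
  .#.#.|#  b10=1 t=1,i=1
  .#..#|#  b9=1 t=1,i=3
  .#...|#  b8=1 t=0,i=12
  ..###|#  b7=1 t=0,i=5
  ..##.|.  b6=0 t=0,i=1
  ..#.#|.  b5=0 t=1,i=5
  ..#..|#  b4=1 t=3,i=13
  ...##|#  b3=1 t=0,i=0
  ...#.|#  b2=1 t=4,i=4
  ....#|.  b1=0 t=4,i=8
  .....|#  b0=1 t=5,i=0
  bits 10001100001001000111011110011101 = 2351200157

2351200157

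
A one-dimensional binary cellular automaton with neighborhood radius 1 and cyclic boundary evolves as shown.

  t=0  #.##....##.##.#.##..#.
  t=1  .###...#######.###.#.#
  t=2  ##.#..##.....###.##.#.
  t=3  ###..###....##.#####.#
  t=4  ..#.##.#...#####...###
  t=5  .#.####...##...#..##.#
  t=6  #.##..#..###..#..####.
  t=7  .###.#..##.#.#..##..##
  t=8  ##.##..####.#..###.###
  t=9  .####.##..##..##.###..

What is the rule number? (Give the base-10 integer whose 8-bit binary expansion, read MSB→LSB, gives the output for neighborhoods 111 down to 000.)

  ### -> .   bit 7 = 0  t=1,i=2
  ##. -> #   bit 6 = 1  t=0,i=3
  #.# -> #   bit 5 = 1  t=0,i=1
  #.. -> .   bit 4 = 0  t=0,i=4
  .## -> #   bit 3 = 1  t=0,i=2
  .#. -> .   bit 2 = 0  t=0,i=0
  ..# -> #   bit 1 = 1  t=0,i=7
  ... -> .   bit 0 = 0  t=0,i=5
  bits 01101010 = 106

106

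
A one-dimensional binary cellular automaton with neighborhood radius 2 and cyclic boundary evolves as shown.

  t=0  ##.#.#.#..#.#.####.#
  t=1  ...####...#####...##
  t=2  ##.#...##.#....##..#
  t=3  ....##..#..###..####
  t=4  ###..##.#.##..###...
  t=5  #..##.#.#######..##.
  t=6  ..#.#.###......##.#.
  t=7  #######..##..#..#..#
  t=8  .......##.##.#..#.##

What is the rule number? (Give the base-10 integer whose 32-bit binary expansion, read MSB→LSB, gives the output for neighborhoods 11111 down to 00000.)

  nb #####: next=.  (t=1,i=12, bit31=0)
  nb ####.: next=.  (t=0,i=16, bit30=0)
  nb ###.#: next=.  (t=0,i=1, bit29=0)
  nb ###..: next=.  (t=1,i=6, bit28=0)
  nb ##.##: next=#  (t=0,i=18, bit27=1)
  nb ##.#.: next=.  (t=0,i=2, bit26=0)
  nb ##..#: next=#  (t=2,i=17, bit25=1)
  nb ##...: next=#  (t=1,i=0, bit24=1)
  nb #.###: next=#  (t=0,i=14, bit23=1)
  nb #.##.: next=#  (t=4,i=10, bit22=1)
  nb #.#.#: next=#  (t=0,i=3, bit21=1)
  nb #.#..: next=.  (t=0,i=7, bit20=0)
  nb #..##: next=#  (t=2,i=18, bit19=1)
  nb #..#.: next=.  (t=0,i=9, bit18=0)
  nb #...#: next=#  (t=1,i=1, bit17=1)
  nb #....: next=#  (t=2,i=12, bit16=1)
  nb .####: next=.  (t=0,i=15, bit15=0)
  nb .###.: next=.  (t=0,i=0, bit14=0)
  nb .##.#: next=#  (t=2,i=8, bit13=1)
  nb .##..: next=#  (t=1,i=19, bit12=1)
  nb .#.##: next=#  (t=0,i=13, bit11=1)
  nb .#.#.: next=#  (t=0,i=4, bit10=1)
  nb .#..#: next=.  (t=0,i=8, bit9=0)
  nb .#...: next=#  (t=2,i=4, bit8=1)
  nb ..###: next=#  (t=1,i=3, bit7=1)
  nb ..##.: next=.  (t=1,i=18, bit6=0)
  nb ..#.#: next=#  (t=0,i=10, bit5=1)
  nb ..#..: next=#  (t=3,i=8, bit4=1)
  nb ...##: next=.  (t=1,i=2, bit3=0)
  nb ...#.: next=#  (t=6,i=1, bit2=1)
  nb ....#: next=#  (t=2,i=13, bit1=1)
  nb .....: next=.  (t=6,i=11, bit0=0)
  bits 00001011111010110011110110110110 = 199966134

199966134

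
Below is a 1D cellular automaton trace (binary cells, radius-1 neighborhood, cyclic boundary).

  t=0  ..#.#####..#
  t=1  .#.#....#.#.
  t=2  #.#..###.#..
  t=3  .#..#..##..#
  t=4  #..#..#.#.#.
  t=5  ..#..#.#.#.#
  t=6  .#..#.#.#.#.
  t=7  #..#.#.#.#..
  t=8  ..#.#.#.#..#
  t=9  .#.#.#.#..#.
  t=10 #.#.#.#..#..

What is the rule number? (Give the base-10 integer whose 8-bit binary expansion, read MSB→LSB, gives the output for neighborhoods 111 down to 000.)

99

  ### -> .   bit 7 = 0  t=0,i=5
  ##. -> #   bit 6 = 1  t=0,i=8
  #.# -> #   bit 5 = 1  t=0,i=3
  #.. -> .   bit 4 = 0  t=0,i=0
  .## -> .   bit 3 = 0  t=0,i=4
  .#. -> .   bit 2 = 0  t=0,i=2
  ..# -> #   bit 1 = 1  t=0,i=1
  ... -> #   bit 0 = 1  t=1,i=5
  bits 01100011 = 99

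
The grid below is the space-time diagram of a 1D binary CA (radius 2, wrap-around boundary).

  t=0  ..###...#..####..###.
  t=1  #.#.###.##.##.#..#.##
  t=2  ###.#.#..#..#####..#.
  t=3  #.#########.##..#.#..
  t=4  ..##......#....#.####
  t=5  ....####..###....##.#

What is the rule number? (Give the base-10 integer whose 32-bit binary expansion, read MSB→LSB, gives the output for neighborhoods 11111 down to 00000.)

901228433

  #####|.  b31=0 t=2,i=14
  ####.|.  b30=0 t=0,i=13
  ###.#|#  b29=1 t=1,i=0
  ###..|#  b28=1 t=0,i=4
  ##.##|.  b27=0 t=1,i=7
  ##.#.|#  b26=1 t=1,i=1
  ##..#|.  b25=0 t=0,i=15
  ##...|#  b24=1 t=0,i=5
  #.###|#  b23=1 t=1,i=4
  #.##.|.  b22=0 t=1,i=8
  #.#.#|#  b21=1 t=1,i=2
  #.#..|#  b20=1 t=1,i=14
  #..##|.  b19=0 t=0,i=10
  #..#.|#  b18=1 t=1,i=16
  #...#|#  b17=1 t=0,i=0
  #....|#  b16=1 t=4,i=5
  .####|#  b15=1 t=0,i=12
  .###.|.  b14=0 t=0,i=3
  .##.#|#  b13=1 t=1,i=9
  .##..|.  b12=0 t=3,i=13
  .#.##|.  b11=0 t=1,i=3
  .#.#.|#  b10=1 t=2,i=5
  .#..#|#  b9=1 t=0,i=9
  .#...|#  b8=1 t=4,i=11
  ..###|#  b7=1 t=0,i=2
  ..##.|.  b6=0 t=4,i=2
  ..#.#|.  b5=0 t=1,i=17
  ..#..|#  b4=1 t=0,i=8
  ...##|.  b3=0 t=0,i=1
  ...#.|.  b2=0 t=0,i=7
  ....#|.  b1=0 t=4,i=8
  .....|#  b0=1 t=4,i=6
  bits 00110101101101111010011110010001 = 901228433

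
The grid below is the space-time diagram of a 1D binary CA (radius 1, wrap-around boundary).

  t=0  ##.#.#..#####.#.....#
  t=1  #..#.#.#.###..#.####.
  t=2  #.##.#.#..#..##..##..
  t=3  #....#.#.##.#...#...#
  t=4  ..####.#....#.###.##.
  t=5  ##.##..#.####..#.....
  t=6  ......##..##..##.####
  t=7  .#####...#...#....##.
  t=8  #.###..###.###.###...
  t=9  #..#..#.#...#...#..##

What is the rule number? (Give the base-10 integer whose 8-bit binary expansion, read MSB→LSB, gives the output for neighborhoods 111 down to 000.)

135

  [7] ### => #  t=0,i=0
  [6] ##. => .  t=0,i=1
  [5] #.# => .  t=0,i=2
  [4] #.. => .  t=0,i=6
  [3] .## => .  t=0,i=8
  [2] .#. => #  t=0,i=3
  [1] ..# => #  t=0,i=7
  [0] ... => #  t=0,i=16
  bits 10000111 = 135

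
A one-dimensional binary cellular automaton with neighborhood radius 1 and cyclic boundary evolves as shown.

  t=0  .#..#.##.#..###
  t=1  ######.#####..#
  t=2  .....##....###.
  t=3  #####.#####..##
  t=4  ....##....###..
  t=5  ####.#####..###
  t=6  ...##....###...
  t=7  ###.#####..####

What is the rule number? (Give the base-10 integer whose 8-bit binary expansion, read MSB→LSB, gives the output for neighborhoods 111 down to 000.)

119

  ###|.  b7=0 t=0,i=13
  ##.|#  b6=1 t=0,i=7
  #.#|#  b5=1 t=0,i=0
  #..|#  b4=1 t=0,i=2
  .##|.  b3=0 t=0,i=6
  .#.|#  b2=1 t=0,i=1
  ..#|#  b1=1 t=0,i=3
  ...|#  b0=1 t=2,i=0
  bits 01110111 = 119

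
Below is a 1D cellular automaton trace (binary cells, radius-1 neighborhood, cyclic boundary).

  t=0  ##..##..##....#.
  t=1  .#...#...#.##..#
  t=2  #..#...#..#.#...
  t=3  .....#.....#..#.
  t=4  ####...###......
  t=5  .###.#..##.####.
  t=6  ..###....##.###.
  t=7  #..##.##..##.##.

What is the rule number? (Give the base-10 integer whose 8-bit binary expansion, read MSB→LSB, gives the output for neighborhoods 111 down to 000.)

  ### -> #   bit 7 = 1  t=4,i=1
  ##. -> #   bit 6 = 1  t=0,i=1
  #.# -> #   bit 5 = 1  t=0,i=15
  #.. -> .   bit 4 = 0  t=0,i=2
  .## -> .   bit 3 = 0  t=0,i=0
  .#. -> .   bit 2 = 0  t=0,i=14
  ..# -> .   bit 1 = 0  t=0,i=3
  ... -> #   bit 0 = 1  t=0,i=11
  bits 11100001 = 225

225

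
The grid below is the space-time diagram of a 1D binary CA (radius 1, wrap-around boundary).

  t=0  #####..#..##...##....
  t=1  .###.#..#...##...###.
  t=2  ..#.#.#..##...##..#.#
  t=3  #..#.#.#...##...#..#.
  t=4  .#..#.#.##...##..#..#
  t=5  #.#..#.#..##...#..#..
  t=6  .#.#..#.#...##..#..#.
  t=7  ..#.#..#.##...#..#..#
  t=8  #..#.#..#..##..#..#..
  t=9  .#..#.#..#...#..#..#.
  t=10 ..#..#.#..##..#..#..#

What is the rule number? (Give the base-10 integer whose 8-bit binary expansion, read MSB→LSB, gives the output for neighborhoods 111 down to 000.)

  [7] ### => #  t=0,i=1
  [6] ##. => .  t=0,i=4
  [5] #.# => #  t=1,i=4
  [4] #.. => #  t=0,i=5
  [3] .## => .  t=0,i=0
  [2] .#. => .  t=0,i=7
  [1] ..# => .  t=0,i=6
  [0] ... => #  t=0,i=13
  bits 10110001 = 177

177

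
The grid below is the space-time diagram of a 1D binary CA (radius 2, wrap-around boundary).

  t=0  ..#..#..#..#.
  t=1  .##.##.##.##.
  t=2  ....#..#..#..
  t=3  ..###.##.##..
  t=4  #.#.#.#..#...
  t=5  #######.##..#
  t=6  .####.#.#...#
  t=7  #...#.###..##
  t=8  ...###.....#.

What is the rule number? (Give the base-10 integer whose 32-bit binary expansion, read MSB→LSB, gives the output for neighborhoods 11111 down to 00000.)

2691959990

  nb #####: next=#  (t=5,i=1, bit31=1)
  nb ####.: next=.  (t=5,i=5, bit30=0)
  nb ###.#: next=#  (t=3,i=4, bit29=1)
  nb ###..: next=.  (t=7,i=0, bit28=0)
  nb ##.##: next=.  (t=1,i=3, bit27=0)
  nb ##.#.: next=.  (t=6,i=5, bit26=0)
  nb ##..#: next=.  (t=1,i=12, bit25=0)
  nb ##...: next=.  (t=3,i=11, bit24=0)
  nb #.###: next=.  (t=6,i=1, bit23=0)
  nb #.##.: next=#  (t=1,i=4, bit22=1)
  nb #.#.#: next=#  (t=4,i=2, bit21=1)
  nb #.#..: next=#  (t=4,i=6, bit20=1)
  nb #..##: next=.  (t=1,i=0, bit19=0)
  nb #..#.: next=#  (t=0,i=4, bit18=1)
  nb #...#: next=.  (t=0,i=0, bit17=0)
  nb #....: next=.  (t=2,i=12, bit16=0)
  nb .####: next=.  (t=5,i=0, bit15=0)
  nb .###.: next=.  (t=3,i=3, bit14=0)
  nb .##.#: next=.  (t=1,i=2, bit13=0)
  nb .##..: next=.  (t=1,i=11, bit12=0)
  nb .#.##: next=#  (t=6,i=0, bit11=1)
  nb .#.#.: next=#  (t=4,i=1, bit10=1)
  nb .#..#: next=.  (t=0,i=3, bit9=0)
  nb .#...: next=.  (t=0,i=12, bit8=0)
  nb ..###: next=#  (t=3,i=2, bit7=1)
  nb ..##.: next=.  (t=1,i=1, bit6=0)
  nb ..#.#: next=#  (t=4,i=0, bit5=1)
  nb ..#..: next=#  (t=0,i=2, bit4=1)
  nb ...##: next=.  (t=3,i=1, bit3=0)
  nb ...#.: next=#  (t=0,i=1, bit2=1)
  nb ....#: next=#  (t=2,i=2, bit1=1)
  nb .....: next=.  (t=2,i=0, bit0=0)
  bits 10100000011101000000110010110110 = 2691959990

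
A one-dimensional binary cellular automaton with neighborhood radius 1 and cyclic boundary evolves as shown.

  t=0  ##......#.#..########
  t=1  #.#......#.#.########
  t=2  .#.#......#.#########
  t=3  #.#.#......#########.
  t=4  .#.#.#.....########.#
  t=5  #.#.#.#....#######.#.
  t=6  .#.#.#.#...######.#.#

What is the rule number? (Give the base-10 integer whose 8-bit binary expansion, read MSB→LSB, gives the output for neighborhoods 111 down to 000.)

184

  ### -> #   bit 7 = 1  t=0,i=0
  ##. -> .   bit 6 = 0  t=0,i=1
  #.# -> #   bit 5 = 1  t=0,i=9
  #.. -> #   bit 4 = 1  t=0,i=2
  .## -> #   bit 3 = 1  t=0,i=13
  .#. -> .   bit 2 = 0  t=0,i=8
  ..# -> .   bit 1 = 0  t=0,i=7
  ... -> .   bit 0 = 0  t=0,i=3
  bits 10111000 = 184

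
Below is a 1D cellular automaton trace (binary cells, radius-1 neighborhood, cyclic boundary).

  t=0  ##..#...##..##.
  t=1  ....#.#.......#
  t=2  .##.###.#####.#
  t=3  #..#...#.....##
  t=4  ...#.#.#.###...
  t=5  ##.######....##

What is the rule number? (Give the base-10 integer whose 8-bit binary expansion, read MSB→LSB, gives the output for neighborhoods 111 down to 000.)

  [7] ### => .  t=2,i=5
  [6] ##. => .  t=0,i=1
  [5] #.# => #  t=0,i=14
  [4] #.. => .  t=0,i=2
  [3] .## => .  t=0,i=0
  [2] .#. => #  t=0,i=4
  [1] ..# => .  t=0,i=3
  [0] ... => #  t=0,i=6
  bits 00100101 = 37

37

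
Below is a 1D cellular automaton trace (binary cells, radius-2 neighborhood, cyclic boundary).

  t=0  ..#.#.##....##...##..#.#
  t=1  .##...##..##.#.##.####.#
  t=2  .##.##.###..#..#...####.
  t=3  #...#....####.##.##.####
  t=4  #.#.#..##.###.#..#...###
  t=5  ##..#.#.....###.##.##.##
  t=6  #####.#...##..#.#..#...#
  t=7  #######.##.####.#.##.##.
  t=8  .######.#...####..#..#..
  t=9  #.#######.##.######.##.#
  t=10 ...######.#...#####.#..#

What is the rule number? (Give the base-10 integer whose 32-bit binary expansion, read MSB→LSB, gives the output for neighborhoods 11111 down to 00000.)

  #####|#  b31=1 t=3,i=22
  ####.|#  b30=1 t=1,i=20
  ###.#|#  b29=1 t=1,i=21
  ###..|#  b28=1 t=2,i=9
  ##.##|.  b27=0 t=1,i=17
  ##.#.|#  b26=1 t=1,i=12
  ##..#|#  b25=1 t=0,i=19
  ##...|.  b24=0 t=0,i=8
  #.###|.  b23=0 t=1,i=18
  #.##.|#  b22=1 t=0,i=6
  #.#.#|.  b21=0 t=0,i=4
  #.#..|#  b20=1 t=0,i=23
  #..##|#  b19=1 t=1,i=9
  #..#.|#  b18=1 t=0,i=1
  #...#|#  b17=1 t=0,i=15
  #....|.  b16=0 t=0,i=9
  .####|#  b15=1 t=1,i=19
  .###.|.  b14=0 t=2,i=8
  .##.#|.  b13=0 t=1,i=11
  .##..|#  b12=1 t=0,i=7
  .#.##|.  b11=0 t=0,i=5
  .#.#.|.  b10=0 t=0,i=3
  .#..#|.  b9=0 t=0,i=0
  .#...|.  b8=0 t=2,i=16
  ..###|.  b7=0 t=2,i=19
  ..##.|.  b6=0 t=0,i=12
  ..#.#|#  b5=1 t=0,i=2
  ..#..|#  b4=1 t=2,i=12
  ...##|#  b3=1 t=0,i=11
  ...#.|.  b2=0 t=3,i=3
  ....#|#  b1=1 t=0,i=10
  .....|.  b0=0 t=5,i=9
  bits 11110110010111101001000000111010 = 4133392442

4133392442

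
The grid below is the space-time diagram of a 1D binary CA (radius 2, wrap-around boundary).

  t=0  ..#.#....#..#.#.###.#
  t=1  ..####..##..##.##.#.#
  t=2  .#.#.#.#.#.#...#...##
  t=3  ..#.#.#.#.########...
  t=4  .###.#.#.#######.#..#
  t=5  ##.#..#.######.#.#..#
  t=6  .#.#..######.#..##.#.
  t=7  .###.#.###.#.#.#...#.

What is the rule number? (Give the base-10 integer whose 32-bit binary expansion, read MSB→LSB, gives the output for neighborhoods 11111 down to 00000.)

  ##### -> #   bit 31 = 1  t=3,i=12
  ####. -> .   bit 30 = 0  t=1,i=4
  ###.# -> #   bit 29 = 1  t=0,i=18
  ###.. -> #   bit 28 = 1  t=1,i=5
  ##.## -> .   bit 27 = 0  t=1,i=14
  ##.#. -> .   bit 26 = 0  t=0,i=19
  ##..# -> .   bit 25 = 0  t=1,i=6
  ##... -> .   bit 24 = 0  t=3,i=18
  #.### -> #   bit 23 = 1  t=0,i=16
  #.##. -> #   bit 22 = 1  t=1,i=15
  #.#.# -> .   bit 21 = 0  t=0,i=14
  #.#.. -> #   bit 20 = 1  t=0,i=4
  #..## -> #   bit 19 = 1  t=1,i=1
  #..#. -> .   bit 18 = 0  t=0,i=1
  #...# -> #   bit 17 = 1  t=2,i=13
  #.... -> .   bit 16 = 0  t=0,i=6
  .#### -> #   bit 15 = 1  t=1,i=3
  .###. -> .   bit 14 = 0  t=0,i=17
  .##.# -> .   bit 13 = 0  t=1,i=13
  .##.. -> #   bit 12 = 1  t=1,i=9
  .#.## -> #   bit 11 = 1  t=0,i=15
  .#.#. -> #   bit 10 = 1  t=0,i=3
  .#..# -> .   bit 9 = 0  t=0,i=0
  .#... -> #   bit 8 = 1  t=0,i=5
  ..### -> .   bit 7 = 0  t=1,i=2
  ..##. -> .   bit 6 = 0  t=1,i=8
  ..#.# -> #   bit 5 = 1  t=0,i=2
  ..#.. -> #   bit 4 = 1  t=0,i=9
  ...## -> .   bit 3 = 0  t=2,i=18
  ...#. -> #   bit 2 = 1  t=0,i=8
  ....# -> .   bit 1 = 0  t=0,i=7
  ..... -> #   bit 0 = 1  t=3,i=20
  bits 10110000110110101001110100110101 = 2967117109

2967117109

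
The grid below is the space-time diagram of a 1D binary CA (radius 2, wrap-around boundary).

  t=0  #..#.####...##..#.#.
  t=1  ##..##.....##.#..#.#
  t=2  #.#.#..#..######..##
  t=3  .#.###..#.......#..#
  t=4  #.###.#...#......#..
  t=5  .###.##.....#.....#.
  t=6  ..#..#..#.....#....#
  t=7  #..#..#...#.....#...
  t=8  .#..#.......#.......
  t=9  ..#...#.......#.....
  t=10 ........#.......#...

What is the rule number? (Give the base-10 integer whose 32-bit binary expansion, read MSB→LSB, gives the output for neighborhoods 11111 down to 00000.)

  ##### -> .   bit 31 = 0  t=2,i=12
  ####. -> .   bit 30 = 0  t=0,i=7
  ###.# -> .   bit 29 = 0  t=2,i=0
  ###.. -> .   bit 28 = 0  t=0,i=8
  ##.## -> .   bit 27 = 0  t=5,i=4
  ##.#. -> #   bit 26 = 1  t=1,i=13
  ##..# -> #   bit 25 = 1  t=0,i=14
  ##... -> .   bit 24 = 0  t=0,i=9
  #.### -> #   bit 23 = 1  t=0,i=5
  #.##. -> #   bit 22 = 1  t=5,i=5
  #.#.# -> .   bit 21 = 0  t=0,i=18
  #.#.. -> #   bit 20 = 1  t=0,i=0
  #..## -> .   bit 19 = 0  t=1,i=3
  #..#. -> .   bit 18 = 0  t=0,i=2
  #...# -> .   bit 17 = 0  t=0,i=10
  #.... -> #   bit 16 = 1  t=1,i=7
  .#### -> .   bit 15 = 0  t=0,i=6
  .###. -> #   bit 14 = 1  t=1,i=0
  .##.# -> #   bit 13 = 1  t=1,i=12
  .##.. -> .   bit 12 = 0  t=0,i=13
  .#.## -> #   bit 11 = 1  t=0,i=4
  .#.#. -> #   bit 10 = 1  t=0,i=17
  .#..# -> #   bit 9 = 1  t=0,i=1
  .#... -> .   bit 8 = 0  t=3,i=9
  ..### -> .   bit 7 = 0  t=2,i=10
  ..##. -> #   bit 6 = 1  t=0,i=12
  ..#.# -> .   bit 5 = 0  t=0,i=3
  ..#.. -> .   bit 4 = 0  t=2,i=7
  ...## -> #   bit 3 = 1  t=0,i=11
  ...#. -> .   bit 2 = 0  t=3,i=15
  ....# -> .   bit 1 = 0  t=1,i=9
  ..... -> .   bit 0 = 0  t=1,i=8
  bits 00000110110100010110111001001000 = 114388552

114388552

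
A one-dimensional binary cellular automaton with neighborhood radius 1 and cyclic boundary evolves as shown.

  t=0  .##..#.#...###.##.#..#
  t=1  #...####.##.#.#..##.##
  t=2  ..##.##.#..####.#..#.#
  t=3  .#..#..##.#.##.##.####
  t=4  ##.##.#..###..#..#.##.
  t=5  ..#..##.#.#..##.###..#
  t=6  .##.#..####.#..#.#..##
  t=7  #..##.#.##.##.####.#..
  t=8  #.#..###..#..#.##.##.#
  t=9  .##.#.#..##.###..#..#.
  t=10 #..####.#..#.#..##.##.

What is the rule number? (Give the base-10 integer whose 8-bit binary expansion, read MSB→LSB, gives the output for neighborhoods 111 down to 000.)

167

  nb ###: next=#  (t=0,i=12, bit7=1)
  nb ##.: next=.  (t=0,i=2, bit6=0)
  nb #.#: next=#  (t=0,i=0, bit5=1)
  nb #..: next=.  (t=0,i=3, bit4=0)
  nb .##: next=.  (t=0,i=1, bit3=0)
  nb .#.: next=#  (t=0,i=5, bit2=1)
  nb ..#: next=#  (t=0,i=4, bit1=1)
  nb ...: next=#  (t=0,i=9, bit0=1)
  bits 10100111 = 167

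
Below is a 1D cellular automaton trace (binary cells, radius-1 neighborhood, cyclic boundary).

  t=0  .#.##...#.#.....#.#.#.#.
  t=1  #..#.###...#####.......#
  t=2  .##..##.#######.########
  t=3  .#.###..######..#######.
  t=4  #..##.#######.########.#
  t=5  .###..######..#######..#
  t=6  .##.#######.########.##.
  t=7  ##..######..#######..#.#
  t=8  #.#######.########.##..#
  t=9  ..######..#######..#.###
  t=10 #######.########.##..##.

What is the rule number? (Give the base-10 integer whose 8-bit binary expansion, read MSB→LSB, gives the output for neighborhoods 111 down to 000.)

155

  ### -> #   bit 7 = 1  t=1,i=6
  ##. -> .   bit 6 = 0  t=0,i=4
  #.# -> .   bit 5 = 0  t=0,i=2
  #.. -> #   bit 4 = 1  t=0,i=5
  .## -> #   bit 3 = 1  t=0,i=3
  .#. -> .   bit 2 = 0  t=0,i=1
  ..# -> #   bit 1 = 1  t=0,i=0
  ... -> #   bit 0 = 1  t=0,i=6
  bits 10011011 = 155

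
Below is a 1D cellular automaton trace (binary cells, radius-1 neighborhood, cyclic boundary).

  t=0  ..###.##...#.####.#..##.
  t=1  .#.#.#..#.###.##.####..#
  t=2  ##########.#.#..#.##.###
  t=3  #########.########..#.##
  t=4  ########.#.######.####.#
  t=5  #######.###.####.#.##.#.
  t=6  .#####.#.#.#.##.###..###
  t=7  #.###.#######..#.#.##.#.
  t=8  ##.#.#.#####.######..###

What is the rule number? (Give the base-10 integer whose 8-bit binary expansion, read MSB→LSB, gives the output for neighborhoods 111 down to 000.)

182

  [7] ### => #  t=0,i=3
  [6] ##. => .  t=0,i=4
  [5] #.# => #  t=0,i=5
  [4] #.. => #  t=0,i=8
  [3] .## => .  t=0,i=2
  [2] .#. => #  t=0,i=11
  [1] ..# => #  t=0,i=1
  [0] ... => .  t=0,i=0
  bits 10110110 = 182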